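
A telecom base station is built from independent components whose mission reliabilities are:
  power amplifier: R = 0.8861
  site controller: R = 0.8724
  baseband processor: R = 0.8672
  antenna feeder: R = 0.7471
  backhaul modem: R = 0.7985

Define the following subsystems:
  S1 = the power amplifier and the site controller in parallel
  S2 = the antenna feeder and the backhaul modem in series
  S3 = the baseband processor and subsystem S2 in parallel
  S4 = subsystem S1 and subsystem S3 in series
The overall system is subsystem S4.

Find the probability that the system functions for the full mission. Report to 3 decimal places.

0.933

Parallel (power amplifier and site controller): 1 − (1 − 0.88610)(1 − 0.87240) = 0.98547
Series (antenna feeder and backhaul modem): 0.74710 × 0.79850 = 0.59656
Parallel (baseband processor and [0.59656]): 1 − (1 − 0.86720)(1 − 0.59656) = 0.94642
Series ([0.98547] and [0.94642]): 0.98547 × 0.94642 = 0.933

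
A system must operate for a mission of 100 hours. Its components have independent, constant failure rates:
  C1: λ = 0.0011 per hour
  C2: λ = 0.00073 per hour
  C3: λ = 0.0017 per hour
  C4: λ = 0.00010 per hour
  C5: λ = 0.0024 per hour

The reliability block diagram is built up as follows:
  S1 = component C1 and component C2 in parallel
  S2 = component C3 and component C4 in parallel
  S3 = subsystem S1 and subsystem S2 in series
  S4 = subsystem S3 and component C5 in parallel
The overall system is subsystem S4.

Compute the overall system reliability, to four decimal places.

R(C1) = exp(−0.0011 × 100) = 0.895834
R(C2) = exp(−0.00073 × 100) = 0.929601
R(C3) = exp(−0.0017 × 100) = 0.843665
R(C4) = exp(−0.00010 × 100) = 0.990050
R(C5) = exp(−0.0024 × 100) = 0.786628
Parallel (C1 and C2): 1 − (1 − 0.895834)(1 − 0.929601) = 0.992667
Parallel (C3 and C4): 1 − (1 − 0.843665)(1 − 0.990050) = 0.998444
Series ([0.992667] and [0.998444]): 0.992667 × 0.998444 = 0.991122
Parallel ([0.991122] and C5): 1 − (1 − 0.991122)(1 − 0.786628) = 0.9981

0.9981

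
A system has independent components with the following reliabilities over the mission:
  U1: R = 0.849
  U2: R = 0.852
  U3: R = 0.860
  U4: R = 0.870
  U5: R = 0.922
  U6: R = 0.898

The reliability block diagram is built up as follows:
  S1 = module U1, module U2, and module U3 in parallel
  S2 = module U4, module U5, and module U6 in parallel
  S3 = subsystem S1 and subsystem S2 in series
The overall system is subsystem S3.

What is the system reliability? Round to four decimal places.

0.9958

Parallel (U1, U2, and U3): 1 − (1 − 0.849000)(1 − 0.852000)(1 − 0.860000) = 0.996871
Parallel (U4, U5, and U6): 1 − (1 − 0.870000)(1 − 0.922000)(1 − 0.898000) = 0.998966
Series ([0.996871] and [0.998966]): 0.996871 × 0.998966 = 0.9958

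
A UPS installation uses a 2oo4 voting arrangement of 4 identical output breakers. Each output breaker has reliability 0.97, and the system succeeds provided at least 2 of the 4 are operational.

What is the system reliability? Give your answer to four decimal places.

R = Σ_{i=2}^{4} C(4,i) p^i (1−p)^{4−i} with p = 0.97
C(4,2)·0.97^2·0.03^2 = 0.005081
C(4,3)·0.97^3·0.03^1 = 0.109521
C(4,4)·0.97^4·0.03^0 = 0.885293
Sum = 0.9999

0.9999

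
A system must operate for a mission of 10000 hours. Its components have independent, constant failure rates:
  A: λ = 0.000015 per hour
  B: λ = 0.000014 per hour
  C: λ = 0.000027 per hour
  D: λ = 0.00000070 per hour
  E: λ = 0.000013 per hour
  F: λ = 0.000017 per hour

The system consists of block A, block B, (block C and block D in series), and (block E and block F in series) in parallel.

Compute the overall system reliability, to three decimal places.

0.999

R(A) = exp(−0.000015 × 10000) = 0.86071
R(B) = exp(−0.000014 × 10000) = 0.86936
R(C) = exp(−0.000027 × 10000) = 0.76338
R(D) = exp(−0.00000070 × 10000) = 0.99302
R(E) = exp(−0.000013 × 10000) = 0.87810
R(F) = exp(−0.000017 × 10000) = 0.84366
Series (C and D): 0.76338 × 0.99302 = 0.75805
Series (E and F): 0.87810 × 0.84366 = 0.74082
Parallel (A, B, [0.75805], and [0.74082]): 1 − (1 − 0.86071)(1 − 0.86936)(1 − 0.75805)(1 − 0.74082) = 0.999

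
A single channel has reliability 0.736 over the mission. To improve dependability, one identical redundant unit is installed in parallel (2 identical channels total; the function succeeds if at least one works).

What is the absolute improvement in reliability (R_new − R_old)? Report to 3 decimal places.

0.194

R_before = 0.736
R_after = 1 − (1 − 0.736)^2 = 0.930
ΔR = 0.930 − 0.736 = 0.194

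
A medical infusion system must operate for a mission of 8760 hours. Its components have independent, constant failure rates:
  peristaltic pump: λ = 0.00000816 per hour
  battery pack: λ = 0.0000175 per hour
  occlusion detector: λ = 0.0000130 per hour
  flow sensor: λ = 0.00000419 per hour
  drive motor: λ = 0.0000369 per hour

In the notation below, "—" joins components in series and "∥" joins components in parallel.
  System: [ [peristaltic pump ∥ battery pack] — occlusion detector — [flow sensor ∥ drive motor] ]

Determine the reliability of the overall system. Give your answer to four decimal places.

0.8748

R(peristaltic pump) = exp(−0.00000816 × 8760) = 0.931013
R(battery pack) = exp(−0.0000175 × 8760) = 0.857872
R(occlusion detector) = exp(−0.0000130 × 8760) = 0.892365
R(flow sensor) = exp(−0.00000419 × 8760) = 0.963961
R(drive motor) = exp(−0.0000369 × 8760) = 0.723797
Parallel (peristaltic pump and battery pack): 1 − (1 − 0.931013)(1 − 0.857872) = 0.990195
Parallel (flow sensor and drive motor): 1 − (1 − 0.963961)(1 − 0.723797) = 0.990046
Series ([0.990195], occlusion detector, and [0.990046]): 0.990195 × 0.892365 × 0.990046 = 0.8748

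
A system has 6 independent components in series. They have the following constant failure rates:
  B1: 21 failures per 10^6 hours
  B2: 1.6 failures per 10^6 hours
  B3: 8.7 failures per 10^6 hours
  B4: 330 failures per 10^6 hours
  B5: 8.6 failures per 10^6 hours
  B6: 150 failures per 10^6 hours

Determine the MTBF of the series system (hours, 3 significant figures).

Series of exponential components: λ_sys = Σ λ_i
λ_sys = 0.000021 + 0.0000016 + 0.0000087 + 0.00033 + 0.0000086 + 0.00015 = 5.1990e-04 /h
MTBF = 1 / λ_sys = 1920 h

1920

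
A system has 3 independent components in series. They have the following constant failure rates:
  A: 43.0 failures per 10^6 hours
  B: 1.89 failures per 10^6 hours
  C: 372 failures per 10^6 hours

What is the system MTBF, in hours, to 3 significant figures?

Series of exponential components: λ_sys = Σ λ_i
λ_sys = 0.0000430 + 0.00000189 + 0.000372 = 4.1689e-04 /h
MTBF = 1 / λ_sys = 2400 h

2400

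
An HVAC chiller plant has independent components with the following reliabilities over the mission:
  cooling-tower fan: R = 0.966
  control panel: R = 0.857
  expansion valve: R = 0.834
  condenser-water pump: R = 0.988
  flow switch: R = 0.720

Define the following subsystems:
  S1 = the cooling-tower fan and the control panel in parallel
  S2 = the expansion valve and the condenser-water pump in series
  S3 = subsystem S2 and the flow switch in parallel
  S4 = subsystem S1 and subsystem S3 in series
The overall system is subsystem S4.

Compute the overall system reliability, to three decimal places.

Parallel (cooling-tower fan and control panel): 1 − (1 − 0.96600)(1 − 0.85700) = 0.99514
Series (expansion valve and condenser-water pump): 0.83400 × 0.98800 = 0.82399
Parallel ([0.82399] and flow switch): 1 − (1 − 0.82399)(1 − 0.72000) = 0.95072
Series ([0.99514] and [0.95072]): 0.99514 × 0.95072 = 0.946

0.946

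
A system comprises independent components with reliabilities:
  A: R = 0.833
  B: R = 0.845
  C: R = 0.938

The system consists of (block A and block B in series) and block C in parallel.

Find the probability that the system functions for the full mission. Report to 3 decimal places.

0.982

Series (A and B): 0.83300 × 0.84500 = 0.70389
Parallel ([0.70389] and C): 1 − (1 − 0.70389)(1 − 0.93800) = 0.982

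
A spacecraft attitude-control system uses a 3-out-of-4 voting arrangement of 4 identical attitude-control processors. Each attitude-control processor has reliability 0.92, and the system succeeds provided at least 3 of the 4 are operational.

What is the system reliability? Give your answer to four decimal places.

R = Σ_{i=3}^{4} C(4,i) p^i (1−p)^{4−i} with p = 0.92
C(4,3)·0.92^3·0.08^1 = 0.249180
C(4,4)·0.92^4·0.08^0 = 0.716393
Sum = 0.9656

0.9656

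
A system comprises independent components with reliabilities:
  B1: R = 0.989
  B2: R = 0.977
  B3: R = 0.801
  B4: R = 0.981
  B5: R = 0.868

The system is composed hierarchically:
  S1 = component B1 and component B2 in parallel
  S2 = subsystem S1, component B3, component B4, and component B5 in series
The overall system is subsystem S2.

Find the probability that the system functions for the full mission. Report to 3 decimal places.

0.682

Parallel (B1 and B2): 1 − (1 − 0.98900)(1 − 0.97700) = 0.99975
Series ([0.99975], B3, B4, and B5): 0.99975 × 0.80100 × 0.98100 × 0.86800 = 0.682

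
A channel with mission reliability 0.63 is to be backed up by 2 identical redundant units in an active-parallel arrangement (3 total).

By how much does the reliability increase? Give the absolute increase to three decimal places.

0.319

R_before = 0.63
R_after = 1 − (1 − 0.63)^3 = 0.949
ΔR = 0.949 − 0.63 = 0.319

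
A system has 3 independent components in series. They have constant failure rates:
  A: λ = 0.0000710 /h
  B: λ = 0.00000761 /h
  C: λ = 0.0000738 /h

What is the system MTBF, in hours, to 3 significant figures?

6560

Series of exponential components: λ_sys = Σ λ_i
λ_sys = 0.0000710 + 0.00000761 + 0.0000738 = 1.5241e-04 /h
MTBF = 1 / λ_sys = 6560 h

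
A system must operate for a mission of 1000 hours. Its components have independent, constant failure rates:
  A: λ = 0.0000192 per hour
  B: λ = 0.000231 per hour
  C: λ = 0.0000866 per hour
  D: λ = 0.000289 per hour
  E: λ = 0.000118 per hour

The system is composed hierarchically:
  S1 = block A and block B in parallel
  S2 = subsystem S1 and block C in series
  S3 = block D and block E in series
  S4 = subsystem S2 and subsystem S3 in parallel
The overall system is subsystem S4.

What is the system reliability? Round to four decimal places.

R(A) = exp(−0.0000192 × 1000) = 0.980983
R(B) = exp(−0.000231 × 1000) = 0.793739
R(C) = exp(−0.0000866 × 1000) = 0.917044
R(D) = exp(−0.000289 × 1000) = 0.749012
R(E) = exp(−0.000118 × 1000) = 0.888696
Parallel (A and B): 1 − (1 − 0.980983)(1 − 0.793739) = 0.996078
Series ([0.996078] and C): 0.996078 × 0.917044 = 0.913447
Series (D and E): 0.749012 × 0.888696 = 0.665644
Parallel ([0.913447] and [0.665644]): 1 − (1 − 0.913447)(1 − 0.665644) = 0.9711

0.9711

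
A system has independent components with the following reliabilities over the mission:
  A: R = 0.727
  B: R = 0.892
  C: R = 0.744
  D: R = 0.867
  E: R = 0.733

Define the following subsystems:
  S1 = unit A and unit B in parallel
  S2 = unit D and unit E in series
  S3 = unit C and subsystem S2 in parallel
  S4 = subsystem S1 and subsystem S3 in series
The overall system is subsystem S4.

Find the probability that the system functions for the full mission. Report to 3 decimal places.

Parallel (A and B): 1 − (1 − 0.72700)(1 − 0.89200) = 0.97052
Series (D and E): 0.86700 × 0.73300 = 0.63551
Parallel (C and [0.63551]): 1 − (1 − 0.74400)(1 − 0.63551) = 0.90669
Series ([0.97052] and [0.90669]): 0.97052 × 0.90669 = 0.880

0.880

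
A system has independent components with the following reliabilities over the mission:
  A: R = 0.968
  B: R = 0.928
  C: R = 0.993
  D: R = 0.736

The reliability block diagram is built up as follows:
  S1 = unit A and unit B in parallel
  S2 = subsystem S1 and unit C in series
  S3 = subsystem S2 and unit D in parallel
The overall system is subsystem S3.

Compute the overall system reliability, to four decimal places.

0.9975

Parallel (A and B): 1 − (1 − 0.968000)(1 − 0.928000) = 0.997696
Series ([0.997696] and C): 0.997696 × 0.993000 = 0.990712
Parallel ([0.990712] and D): 1 − (1 − 0.990712)(1 − 0.736000) = 0.9975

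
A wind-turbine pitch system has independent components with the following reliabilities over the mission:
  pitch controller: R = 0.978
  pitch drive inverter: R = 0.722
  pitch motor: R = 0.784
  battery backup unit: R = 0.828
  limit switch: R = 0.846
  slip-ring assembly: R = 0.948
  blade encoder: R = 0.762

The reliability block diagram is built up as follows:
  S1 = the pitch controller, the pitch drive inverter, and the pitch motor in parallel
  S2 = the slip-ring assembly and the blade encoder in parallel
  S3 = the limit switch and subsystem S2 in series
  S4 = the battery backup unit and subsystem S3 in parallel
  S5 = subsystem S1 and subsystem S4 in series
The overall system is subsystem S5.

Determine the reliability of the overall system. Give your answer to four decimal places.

0.9704

Parallel (pitch controller, pitch drive inverter, and pitch motor): 1 − (1 − 0.978000)(1 − 0.722000)(1 − 0.784000) = 0.998679
Parallel (slip-ring assembly and blade encoder): 1 − (1 − 0.948000)(1 − 0.762000) = 0.987624
Series (limit switch and [0.987624]): 0.846000 × 0.987624 = 0.835530
Parallel (battery backup unit and [0.835530]): 1 − (1 − 0.828000)(1 − 0.835530) = 0.971711
Series ([0.998679] and [0.971711]): 0.998679 × 0.971711 = 0.9704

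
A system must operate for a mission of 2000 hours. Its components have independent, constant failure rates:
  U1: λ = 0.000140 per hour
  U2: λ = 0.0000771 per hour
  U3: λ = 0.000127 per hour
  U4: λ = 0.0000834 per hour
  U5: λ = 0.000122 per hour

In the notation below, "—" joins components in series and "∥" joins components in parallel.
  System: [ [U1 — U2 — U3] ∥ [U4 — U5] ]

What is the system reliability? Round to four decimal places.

R(U1) = exp(−0.000140 × 2000) = 0.755784
R(U2) = exp(−0.0000771 × 2000) = 0.857101
R(U3) = exp(−0.000127 × 2000) = 0.775692
R(U4) = exp(−0.0000834 × 2000) = 0.846369
R(U5) = exp(−0.000122 × 2000) = 0.783488
Series (U1, U2, and U3): 0.755784 × 0.857101 × 0.775692 = 0.502480
Series (U4 and U5): 0.846369 × 0.783488 = 0.663120
Parallel ([0.502480] and [0.663120]): 1 − (1 − 0.502480)(1 − 0.663120) = 0.8324

0.8324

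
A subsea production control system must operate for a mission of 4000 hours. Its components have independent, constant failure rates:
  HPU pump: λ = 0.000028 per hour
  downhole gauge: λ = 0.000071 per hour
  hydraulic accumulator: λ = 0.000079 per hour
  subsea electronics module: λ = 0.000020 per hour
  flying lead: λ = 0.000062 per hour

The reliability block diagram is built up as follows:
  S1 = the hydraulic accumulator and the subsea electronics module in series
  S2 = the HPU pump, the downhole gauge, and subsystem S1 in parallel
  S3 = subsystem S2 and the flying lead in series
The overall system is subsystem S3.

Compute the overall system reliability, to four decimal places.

R(HPU pump) = exp(−0.000028 × 4000) = 0.894044
R(downhole gauge) = exp(−0.000071 × 4000) = 0.752767
R(hydraulic accumulator) = exp(−0.000079 × 4000) = 0.729059
R(subsea electronics module) = exp(−0.000020 × 4000) = 0.923116
R(flying lead) = exp(−0.000062 × 4000) = 0.780360
Series (hydraulic accumulator and subsea electronics module): 0.729059 × 0.923116 = 0.673006
Parallel (HPU pump, downhole gauge, and [0.673006]): 1 − (1 − 0.894044)(1 − 0.752767)(1 − 0.673006) = 0.991434
Series ([0.991434] and flying lead): 0.991434 × 0.780360 = 0.7737

0.7737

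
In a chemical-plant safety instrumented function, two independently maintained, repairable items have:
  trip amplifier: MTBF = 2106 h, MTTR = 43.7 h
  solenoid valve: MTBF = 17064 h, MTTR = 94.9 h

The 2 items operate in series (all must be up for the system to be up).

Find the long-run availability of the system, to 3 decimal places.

A(trip amplifier) = MTBF/(MTBF+MTTR) = 2106/(2106+43.7) = 0.979672
A(solenoid valve) = MTBF/(MTBF+MTTR) = 17064/(17064+94.9) = 0.994469
Series availability: 0.979672 × 0.994469 = 0.974

0.974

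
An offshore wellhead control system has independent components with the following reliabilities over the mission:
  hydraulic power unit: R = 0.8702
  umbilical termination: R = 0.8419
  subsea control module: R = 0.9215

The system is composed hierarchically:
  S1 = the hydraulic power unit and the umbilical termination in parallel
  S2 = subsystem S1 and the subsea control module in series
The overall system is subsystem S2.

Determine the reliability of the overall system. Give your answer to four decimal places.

0.9026

Parallel (hydraulic power unit and umbilical termination): 1 − (1 − 0.870200)(1 − 0.841900) = 0.979479
Series ([0.979479] and subsea control module): 0.979479 × 0.921500 = 0.9026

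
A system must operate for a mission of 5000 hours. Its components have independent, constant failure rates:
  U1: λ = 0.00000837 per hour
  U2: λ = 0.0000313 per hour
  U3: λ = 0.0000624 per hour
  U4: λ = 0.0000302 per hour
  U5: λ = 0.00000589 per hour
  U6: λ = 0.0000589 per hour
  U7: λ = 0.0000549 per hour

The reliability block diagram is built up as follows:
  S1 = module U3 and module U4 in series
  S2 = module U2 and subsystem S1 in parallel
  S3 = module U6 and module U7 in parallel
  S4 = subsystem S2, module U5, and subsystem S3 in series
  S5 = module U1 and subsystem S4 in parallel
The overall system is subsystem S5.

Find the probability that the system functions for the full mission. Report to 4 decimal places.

0.9944

R(U1) = exp(−0.00000837 × 5000) = 0.959014
R(U2) = exp(−0.0000313 × 5000) = 0.855132
R(U3) = exp(−0.0000624 × 5000) = 0.731982
R(U4) = exp(−0.0000302 × 5000) = 0.859848
R(U5) = exp(−0.00000589 × 5000) = 0.970979
R(U6) = exp(−0.0000589 × 5000) = 0.744904
R(U7) = exp(−0.0000549 × 5000) = 0.759952
Series (U3 and U4): 0.731982 × 0.859848 = 0.629393
Parallel (U2 and [0.629393]): 1 − (1 − 0.855132)(1 − 0.629393) = 0.946311
Parallel (U6 and U7): 1 − (1 − 0.744904)(1 − 0.759952) = 0.938765
Series ([0.946311], U5, and [0.938765]): 0.946311 × 0.970979 × 0.938765 = 0.862582
Parallel (U1 and [0.862582]): 1 − (1 − 0.959014)(1 − 0.862582) = 0.9944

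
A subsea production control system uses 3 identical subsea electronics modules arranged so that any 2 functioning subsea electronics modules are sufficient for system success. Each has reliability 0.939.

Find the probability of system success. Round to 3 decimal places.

0.989

R = Σ_{i=2}^{3} C(3,i) p^i (1−p)^{3−i} with p = 0.939
C(3,2)·0.939^2·0.061^1 = 0.16135
C(3,3)·0.939^3·0.061^0 = 0.82794
Sum = 0.989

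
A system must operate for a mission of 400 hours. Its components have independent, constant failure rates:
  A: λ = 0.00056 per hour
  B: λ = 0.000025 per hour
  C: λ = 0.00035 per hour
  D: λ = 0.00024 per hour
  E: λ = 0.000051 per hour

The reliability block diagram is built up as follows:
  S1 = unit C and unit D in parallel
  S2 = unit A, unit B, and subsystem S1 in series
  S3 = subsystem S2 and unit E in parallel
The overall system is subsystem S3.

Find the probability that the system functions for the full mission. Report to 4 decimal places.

R(A) = exp(−0.00056 × 400) = 0.799315
R(B) = exp(−0.000025 × 400) = 0.990050
R(C) = exp(−0.00035 × 400) = 0.869358
R(D) = exp(−0.00024 × 400) = 0.908464
R(E) = exp(−0.000051 × 400) = 0.979807
Parallel (C and D): 1 − (1 − 0.869358)(1 − 0.908464) = 0.988042
Series (A, B, and [0.988042]): 0.799315 × 0.990050 × 0.988042 = 0.781899
Parallel ([0.781899] and E): 1 − (1 − 0.781899)(1 − 0.979807) = 0.9956

0.9956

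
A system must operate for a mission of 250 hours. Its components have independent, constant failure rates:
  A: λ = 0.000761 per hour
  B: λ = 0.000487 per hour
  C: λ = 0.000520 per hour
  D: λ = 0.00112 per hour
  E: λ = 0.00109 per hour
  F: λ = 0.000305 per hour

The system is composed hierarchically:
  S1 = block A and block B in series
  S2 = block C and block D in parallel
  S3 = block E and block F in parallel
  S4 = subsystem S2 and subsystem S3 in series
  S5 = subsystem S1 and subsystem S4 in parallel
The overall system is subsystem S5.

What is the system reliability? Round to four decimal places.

R(A) = exp(−0.000761 × 250) = 0.826752
R(B) = exp(−0.000487 × 250) = 0.885370
R(C) = exp(−0.000520 × 250) = 0.878095
R(D) = exp(−0.00112 × 250) = 0.755784
R(E) = exp(−0.00109 × 250) = 0.761473
R(F) = exp(−0.000305 × 250) = 0.926585
Series (A and B): 0.826752 × 0.885370 = 0.731981
Parallel (C and D): 1 − (1 − 0.878095)(1 − 0.755784) = 0.970229
Parallel (E and F): 1 − (1 − 0.761473)(1 − 0.926585) = 0.982489
Series ([0.970229] and [0.982489]): 0.970229 × 0.982489 = 0.953239
Parallel ([0.731981] and [0.953239]): 1 − (1 − 0.731981)(1 − 0.953239) = 0.9875

0.9875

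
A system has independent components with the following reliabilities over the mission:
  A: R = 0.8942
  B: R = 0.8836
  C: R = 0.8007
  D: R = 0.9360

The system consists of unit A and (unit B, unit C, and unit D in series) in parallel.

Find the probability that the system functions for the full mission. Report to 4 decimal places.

Series (B, C, and D): 0.883600 × 0.800700 × 0.936000 = 0.662219
Parallel (A and [0.662219]): 1 − (1 − 0.894200)(1 − 0.662219) = 0.9643

0.9643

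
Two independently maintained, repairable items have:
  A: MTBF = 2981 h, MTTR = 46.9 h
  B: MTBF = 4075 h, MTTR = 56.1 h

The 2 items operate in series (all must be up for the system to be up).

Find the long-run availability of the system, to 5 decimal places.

A(A) = MTBF/(MTBF+MTTR) = 2981/(2981+46.9) = 0.984511
A(B) = MTBF/(MTBF+MTTR) = 4075/(4075+56.1) = 0.986420
Series availability: 0.984511 × 0.986420 = 0.97114

0.97114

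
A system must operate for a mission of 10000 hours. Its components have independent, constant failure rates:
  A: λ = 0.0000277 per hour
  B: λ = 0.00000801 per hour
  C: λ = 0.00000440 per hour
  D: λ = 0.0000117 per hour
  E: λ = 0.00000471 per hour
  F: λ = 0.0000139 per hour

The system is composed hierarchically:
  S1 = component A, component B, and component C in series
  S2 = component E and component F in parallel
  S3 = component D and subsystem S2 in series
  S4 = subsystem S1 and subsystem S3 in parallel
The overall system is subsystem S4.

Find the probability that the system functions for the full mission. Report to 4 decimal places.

0.9618

R(A) = exp(−0.0000277 × 10000) = 0.758054
R(B) = exp(−0.00000801 × 10000) = 0.923024
R(C) = exp(−0.00000440 × 10000) = 0.956954
R(D) = exp(−0.0000117 × 10000) = 0.889585
R(E) = exp(−0.00000471 × 10000) = 0.953992
R(F) = exp(−0.0000139 × 10000) = 0.870228
Series (A, B, and C): 0.758054 × 0.923024 × 0.956954 = 0.669583
Parallel (E and F): 1 − (1 − 0.953992)(1 − 0.870228) = 0.994029
Series (D and [0.994029]): 0.889585 × 0.994029 = 0.884273
Parallel ([0.669583] and [0.884273]): 1 − (1 − 0.669583)(1 − 0.884273) = 0.9618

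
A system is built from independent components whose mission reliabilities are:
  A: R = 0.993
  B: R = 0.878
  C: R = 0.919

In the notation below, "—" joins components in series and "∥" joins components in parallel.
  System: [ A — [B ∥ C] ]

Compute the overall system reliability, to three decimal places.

0.983

Parallel (B and C): 1 − (1 − 0.87800)(1 − 0.91900) = 0.99012
Series (A and [0.99012]): 0.99300 × 0.99012 = 0.983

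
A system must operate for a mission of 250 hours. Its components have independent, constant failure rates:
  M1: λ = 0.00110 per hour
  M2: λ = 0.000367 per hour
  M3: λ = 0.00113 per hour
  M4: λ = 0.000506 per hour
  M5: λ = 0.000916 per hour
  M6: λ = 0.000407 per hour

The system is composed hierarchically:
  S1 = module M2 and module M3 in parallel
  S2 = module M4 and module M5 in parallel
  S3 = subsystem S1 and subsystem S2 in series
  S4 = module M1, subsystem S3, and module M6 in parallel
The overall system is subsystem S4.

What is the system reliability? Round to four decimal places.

R(M1) = exp(−0.00110 × 250) = 0.759572
R(M2) = exp(−0.000367 × 250) = 0.912333
R(M3) = exp(−0.00113 × 250) = 0.753897
R(M4) = exp(−0.000506 × 250) = 0.881174
R(M5) = exp(−0.000916 × 250) = 0.795329
R(M6) = exp(−0.000407 × 250) = 0.903255
Parallel (M2 and M3): 1 − (1 − 0.912333)(1 − 0.753897) = 0.978425
Parallel (M4 and M5): 1 − (1 − 0.881174)(1 − 0.795329) = 0.975680
Series ([0.978425] and [0.975680]): 0.978425 × 0.975680 = 0.954630
Parallel (M1, [0.954630], and M6): 1 − (1 − 0.759572)(1 − 0.954630)(1 − 0.903255) = 0.9989

0.9989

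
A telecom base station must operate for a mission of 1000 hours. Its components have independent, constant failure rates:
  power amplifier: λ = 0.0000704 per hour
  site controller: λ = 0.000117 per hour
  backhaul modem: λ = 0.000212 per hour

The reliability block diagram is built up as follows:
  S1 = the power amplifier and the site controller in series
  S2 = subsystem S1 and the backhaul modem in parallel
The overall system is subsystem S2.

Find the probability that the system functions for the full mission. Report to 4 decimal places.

R(power amplifier) = exp(−0.0000704 × 1000) = 0.932021
R(site controller) = exp(−0.000117 × 1000) = 0.889585
R(backhaul modem) = exp(−0.000212 × 1000) = 0.808965
Series (power amplifier and site controller): 0.932021 × 0.889585 = 0.829112
Parallel ([0.829112] and backhaul modem): 1 − (1 − 0.829112)(1 − 0.808965) = 0.9674

0.9674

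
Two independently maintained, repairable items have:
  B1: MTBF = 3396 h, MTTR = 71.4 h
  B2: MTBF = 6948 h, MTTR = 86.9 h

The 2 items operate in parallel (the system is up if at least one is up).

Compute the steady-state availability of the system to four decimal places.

0.9997

A(B1) = MTBF/(MTBF+MTTR) = 3396/(3396+71.4) = 0.979408
A(B2) = MTBF/(MTBF+MTTR) = 6948/(6948+86.9) = 0.987647
Parallel availability: 1 − (1 − 0.979408)(1 − 0.987647) = 0.9997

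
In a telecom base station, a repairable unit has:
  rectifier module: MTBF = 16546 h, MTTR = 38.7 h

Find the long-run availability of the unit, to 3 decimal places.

A(rectifier module) = MTBF/(MTBF+MTTR) = 16546/(16546+38.7) = 0.998

0.998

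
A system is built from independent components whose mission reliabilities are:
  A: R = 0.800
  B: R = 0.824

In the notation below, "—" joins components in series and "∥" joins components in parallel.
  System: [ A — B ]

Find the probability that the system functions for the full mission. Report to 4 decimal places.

0.6592

Series (A and B): 0.800000 × 0.824000 = 0.6592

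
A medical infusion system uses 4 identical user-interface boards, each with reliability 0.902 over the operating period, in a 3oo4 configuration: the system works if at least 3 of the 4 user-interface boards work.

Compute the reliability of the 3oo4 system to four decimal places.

R = Σ_{i=3}^{4} C(4,i) p^i (1−p)^{4−i} with p = 0.902
C(4,3)·0.902^3·0.098^1 = 0.287677
C(4,4)·0.902^4·0.098^0 = 0.661951
Sum = 0.9496

0.9496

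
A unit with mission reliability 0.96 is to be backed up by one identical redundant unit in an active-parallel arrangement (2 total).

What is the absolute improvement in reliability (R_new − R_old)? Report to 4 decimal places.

0.0384

R_before = 0.96
R_after = 1 − (1 − 0.96)^2 = 0.9984
ΔR = 0.9984 − 0.96 = 0.0384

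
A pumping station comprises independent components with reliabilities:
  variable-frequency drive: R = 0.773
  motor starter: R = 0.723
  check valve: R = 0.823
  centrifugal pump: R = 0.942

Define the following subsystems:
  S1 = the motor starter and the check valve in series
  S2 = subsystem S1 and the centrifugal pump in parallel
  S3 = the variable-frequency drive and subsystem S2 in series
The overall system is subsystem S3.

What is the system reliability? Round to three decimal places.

Series (motor starter and check valve): 0.72300 × 0.82300 = 0.59503
Parallel ([0.59503] and centrifugal pump): 1 − (1 − 0.59503)(1 − 0.94200) = 0.97651
Series (variable-frequency drive and [0.97651]): 0.77300 × 0.97651 = 0.755

0.755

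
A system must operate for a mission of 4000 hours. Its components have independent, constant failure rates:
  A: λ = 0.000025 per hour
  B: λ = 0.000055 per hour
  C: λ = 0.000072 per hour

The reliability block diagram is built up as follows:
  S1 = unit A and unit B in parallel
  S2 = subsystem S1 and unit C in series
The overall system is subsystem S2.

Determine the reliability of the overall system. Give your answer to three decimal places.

0.736

R(A) = exp(−0.000025 × 4000) = 0.90484
R(B) = exp(−0.000055 × 4000) = 0.80252
R(C) = exp(−0.000072 × 4000) = 0.74976
Parallel (A and B): 1 − (1 − 0.90484)(1 − 0.80252) = 0.98121
Series ([0.98121] and C): 0.98121 × 0.74976 = 0.736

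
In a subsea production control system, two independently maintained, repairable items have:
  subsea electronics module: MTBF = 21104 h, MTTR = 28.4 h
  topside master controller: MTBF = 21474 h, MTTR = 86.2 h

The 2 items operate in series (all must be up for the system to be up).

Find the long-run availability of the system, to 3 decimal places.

0.995

A(subsea electronics module) = MTBF/(MTBF+MTTR) = 21104/(21104+28.4) = 0.998656
A(topside master controller) = MTBF/(MTBF+MTTR) = 21474/(21474+86.2) = 0.996002
Series availability: 0.998656 × 0.996002 = 0.995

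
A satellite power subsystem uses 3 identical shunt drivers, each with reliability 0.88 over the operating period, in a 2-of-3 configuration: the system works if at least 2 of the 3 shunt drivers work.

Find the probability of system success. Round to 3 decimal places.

0.960

R = Σ_{i=2}^{3} C(3,i) p^i (1−p)^{3−i} with p = 0.88
C(3,2)·0.88^2·0.12^1 = 0.27878
C(3,3)·0.88^3·0.12^0 = 0.68147
Sum = 0.960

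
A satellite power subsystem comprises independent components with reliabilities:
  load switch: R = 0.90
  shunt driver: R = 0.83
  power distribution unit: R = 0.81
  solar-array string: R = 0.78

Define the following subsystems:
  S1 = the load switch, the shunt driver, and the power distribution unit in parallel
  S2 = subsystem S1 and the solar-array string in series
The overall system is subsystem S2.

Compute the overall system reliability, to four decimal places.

0.7775

Parallel (load switch, shunt driver, and power distribution unit): 1 − (1 − 0.900000)(1 − 0.830000)(1 − 0.810000) = 0.996770
Series ([0.996770] and solar-array string): 0.996770 × 0.780000 = 0.7775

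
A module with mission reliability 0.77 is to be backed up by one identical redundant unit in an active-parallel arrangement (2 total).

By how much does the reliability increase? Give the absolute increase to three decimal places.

0.177

R_before = 0.77
R_after = 1 − (1 − 0.77)^2 = 0.947
ΔR = 0.947 − 0.77 = 0.177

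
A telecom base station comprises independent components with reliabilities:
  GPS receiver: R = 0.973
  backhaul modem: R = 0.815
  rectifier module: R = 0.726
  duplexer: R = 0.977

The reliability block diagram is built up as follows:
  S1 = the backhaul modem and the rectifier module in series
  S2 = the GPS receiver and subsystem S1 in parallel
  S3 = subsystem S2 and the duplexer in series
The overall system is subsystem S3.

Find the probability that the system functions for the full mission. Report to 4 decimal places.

0.9662

Series (backhaul modem and rectifier module): 0.815000 × 0.726000 = 0.591690
Parallel (GPS receiver and [0.591690]): 1 − (1 − 0.973000)(1 − 0.591690) = 0.988976
Series ([0.988976] and duplexer): 0.988976 × 0.977000 = 0.9662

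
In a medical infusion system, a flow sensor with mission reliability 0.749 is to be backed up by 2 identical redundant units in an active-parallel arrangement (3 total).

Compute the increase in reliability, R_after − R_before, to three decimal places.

R_before = 0.749
R_after = 1 − (1 − 0.749)^3 = 0.984
ΔR = 0.984 − 0.749 = 0.235

0.235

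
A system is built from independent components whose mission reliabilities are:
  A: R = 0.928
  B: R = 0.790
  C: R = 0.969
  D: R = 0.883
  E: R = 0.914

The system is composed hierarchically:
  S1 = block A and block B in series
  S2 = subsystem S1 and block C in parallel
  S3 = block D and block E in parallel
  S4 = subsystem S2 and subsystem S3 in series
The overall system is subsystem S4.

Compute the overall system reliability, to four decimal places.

0.9817

Series (A and B): 0.928000 × 0.790000 = 0.733120
Parallel ([0.733120] and C): 1 − (1 − 0.733120)(1 − 0.969000) = 0.991727
Parallel (D and E): 1 − (1 − 0.883000)(1 − 0.914000) = 0.989938
Series ([0.991727] and [0.989938]): 0.991727 × 0.989938 = 0.9817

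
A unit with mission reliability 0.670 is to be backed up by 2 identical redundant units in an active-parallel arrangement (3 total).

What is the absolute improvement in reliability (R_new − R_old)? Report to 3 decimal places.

0.294

R_before = 0.670
R_after = 1 − (1 − 0.670)^3 = 0.964
ΔR = 0.964 − 0.670 = 0.294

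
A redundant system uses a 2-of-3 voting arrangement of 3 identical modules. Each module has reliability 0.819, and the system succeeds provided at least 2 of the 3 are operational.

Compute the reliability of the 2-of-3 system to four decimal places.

0.9136

R = Σ_{i=2}^{3} C(3,i) p^i (1−p)^{3−i} with p = 0.819
C(3,2)·0.819^2·0.181^1 = 0.364223
C(3,3)·0.819^3·0.181^0 = 0.549353
Sum = 0.9136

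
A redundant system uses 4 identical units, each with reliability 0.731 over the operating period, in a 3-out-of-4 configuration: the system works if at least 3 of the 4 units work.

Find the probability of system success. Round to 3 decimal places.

R = Σ_{i=3}^{4} C(4,i) p^i (1−p)^{4−i} with p = 0.731
C(4,3)·0.731^3·0.269^1 = 0.42030
C(4,4)·0.731^4·0.269^0 = 0.28554
Sum = 0.706

0.706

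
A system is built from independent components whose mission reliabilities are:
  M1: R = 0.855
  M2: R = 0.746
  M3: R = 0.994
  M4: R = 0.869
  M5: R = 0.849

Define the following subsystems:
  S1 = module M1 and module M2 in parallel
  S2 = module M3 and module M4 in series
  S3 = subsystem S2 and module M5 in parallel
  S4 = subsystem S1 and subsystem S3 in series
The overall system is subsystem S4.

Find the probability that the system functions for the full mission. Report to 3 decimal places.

Parallel (M1 and M2): 1 − (1 − 0.85500)(1 − 0.74600) = 0.96317
Series (M3 and M4): 0.99400 × 0.86900 = 0.86379
Parallel ([0.86379] and M5): 1 − (1 − 0.86379)(1 − 0.84900) = 0.97943
Series ([0.96317] and [0.97943]): 0.96317 × 0.97943 = 0.943

0.943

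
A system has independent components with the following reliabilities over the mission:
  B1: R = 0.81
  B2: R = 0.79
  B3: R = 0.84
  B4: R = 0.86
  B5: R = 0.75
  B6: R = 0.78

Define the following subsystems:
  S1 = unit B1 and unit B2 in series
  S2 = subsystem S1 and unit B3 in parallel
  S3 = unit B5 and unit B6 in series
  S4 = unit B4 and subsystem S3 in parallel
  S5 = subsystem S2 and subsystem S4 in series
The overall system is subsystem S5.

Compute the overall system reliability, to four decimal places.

0.8876

Series (B1 and B2): 0.810000 × 0.790000 = 0.639900
Parallel ([0.639900] and B3): 1 − (1 − 0.639900)(1 − 0.840000) = 0.942384
Series (B5 and B6): 0.750000 × 0.780000 = 0.585000
Parallel (B4 and [0.585000]): 1 − (1 − 0.860000)(1 − 0.585000) = 0.941900
Series ([0.942384] and [0.941900]): 0.942384 × 0.941900 = 0.8876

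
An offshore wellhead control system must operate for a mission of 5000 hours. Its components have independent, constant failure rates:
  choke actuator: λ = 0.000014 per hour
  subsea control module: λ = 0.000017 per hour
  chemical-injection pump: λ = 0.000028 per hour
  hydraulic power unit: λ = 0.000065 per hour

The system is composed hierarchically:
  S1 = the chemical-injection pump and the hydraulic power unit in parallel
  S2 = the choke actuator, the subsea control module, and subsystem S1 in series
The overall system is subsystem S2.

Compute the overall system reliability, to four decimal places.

0.8254

R(choke actuator) = exp(−0.000014 × 5000) = 0.932394
R(subsea control module) = exp(−0.000017 × 5000) = 0.918512
R(chemical-injection pump) = exp(−0.000028 × 5000) = 0.869358
R(hydraulic power unit) = exp(−0.000065 × 5000) = 0.722527
Parallel (chemical-injection pump and hydraulic power unit): 1 − (1 − 0.869358)(1 − 0.722527) = 0.963750
Series (choke actuator, subsea control module, and [0.963750]): 0.932394 × 0.918512 × 0.963750 = 0.8254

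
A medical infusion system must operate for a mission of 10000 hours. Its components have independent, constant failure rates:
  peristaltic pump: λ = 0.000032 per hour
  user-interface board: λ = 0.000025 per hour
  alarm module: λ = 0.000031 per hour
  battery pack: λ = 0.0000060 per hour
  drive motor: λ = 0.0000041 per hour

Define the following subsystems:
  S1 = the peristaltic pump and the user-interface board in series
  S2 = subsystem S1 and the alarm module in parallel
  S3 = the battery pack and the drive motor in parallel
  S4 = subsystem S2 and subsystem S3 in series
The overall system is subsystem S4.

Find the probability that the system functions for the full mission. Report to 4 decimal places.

R(peristaltic pump) = exp(−0.000032 × 10000) = 0.726149
R(user-interface board) = exp(−0.000025 × 10000) = 0.778801
R(alarm module) = exp(−0.000031 × 10000) = 0.733447
R(battery pack) = exp(−0.0000060 × 10000) = 0.941765
R(drive motor) = exp(−0.0000041 × 10000) = 0.959829
Series (peristaltic pump and user-interface board): 0.726149 × 0.778801 = 0.565526
Parallel ([0.565526] and alarm module): 1 − (1 − 0.565526)(1 − 0.733447) = 0.884190
Parallel (battery pack and drive motor): 1 − (1 − 0.941765)(1 − 0.959829) = 0.997661
Series ([0.884190] and [0.997661]): 0.884190 × 0.997661 = 0.8821

0.8821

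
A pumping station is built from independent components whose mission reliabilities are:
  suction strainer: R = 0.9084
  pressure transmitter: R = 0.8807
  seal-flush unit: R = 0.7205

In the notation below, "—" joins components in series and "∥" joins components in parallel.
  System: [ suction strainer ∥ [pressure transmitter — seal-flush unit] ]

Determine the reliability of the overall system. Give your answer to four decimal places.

0.9665

Series (pressure transmitter and seal-flush unit): 0.880700 × 0.720500 = 0.634544
Parallel (suction strainer and [0.634544]): 1 − (1 − 0.908400)(1 − 0.634544) = 0.9665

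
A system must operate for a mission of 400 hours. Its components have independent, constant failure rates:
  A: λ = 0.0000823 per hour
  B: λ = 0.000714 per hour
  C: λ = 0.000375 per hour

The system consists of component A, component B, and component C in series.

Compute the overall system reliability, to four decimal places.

0.6259

R(A) = exp(−0.0000823 × 400) = 0.967616
R(B) = exp(−0.000714 × 400) = 0.751563
R(C) = exp(−0.000375 × 400) = 0.860708
Series (A, B, and C): 0.967616 × 0.751563 × 0.860708 = 0.6259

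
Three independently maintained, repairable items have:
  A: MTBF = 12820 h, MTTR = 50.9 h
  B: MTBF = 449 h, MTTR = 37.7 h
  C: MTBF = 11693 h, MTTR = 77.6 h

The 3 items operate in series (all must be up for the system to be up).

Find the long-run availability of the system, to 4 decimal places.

A(A) = MTBF/(MTBF+MTTR) = 12820/(12820+50.9) = 0.996045
A(B) = MTBF/(MTBF+MTTR) = 449/(449+37.7) = 0.922540
A(C) = MTBF/(MTBF+MTTR) = 11693/(11693+77.6) = 0.993407
Series availability: 0.996045 × 0.922540 × 0.993407 = 0.9128

0.9128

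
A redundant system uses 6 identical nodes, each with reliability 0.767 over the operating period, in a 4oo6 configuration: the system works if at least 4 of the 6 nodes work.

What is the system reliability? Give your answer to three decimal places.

R = Σ_{i=4}^{6} C(6,i) p^i (1−p)^{6−i} with p = 0.767
C(6,4)·0.767^4·0.233^2 = 0.28183
C(6,5)·0.767^5·0.233^1 = 0.37109
C(6,6)·0.767^6·0.233^0 = 0.20360
Sum = 0.857

0.857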